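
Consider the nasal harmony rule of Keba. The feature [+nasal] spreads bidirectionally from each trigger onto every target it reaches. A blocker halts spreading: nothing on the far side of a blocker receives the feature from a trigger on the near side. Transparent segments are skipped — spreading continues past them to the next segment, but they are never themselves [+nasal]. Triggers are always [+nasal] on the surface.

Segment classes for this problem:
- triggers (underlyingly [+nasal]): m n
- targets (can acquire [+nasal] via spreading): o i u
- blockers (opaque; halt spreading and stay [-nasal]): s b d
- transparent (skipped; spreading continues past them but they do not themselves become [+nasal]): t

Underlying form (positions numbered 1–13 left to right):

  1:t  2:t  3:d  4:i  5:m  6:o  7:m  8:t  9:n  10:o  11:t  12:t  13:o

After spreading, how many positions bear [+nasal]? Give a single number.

7

From /m/ at 5 rightward: 6 /o/ → [+nasal]; 7 /m/ is itself a trigger — this domain ends here.
From /m/ at 5 leftward: 4 /i/ → [+nasal]; 3 /d/ blocks.
From /m/ at 7 rightward: 8 /t/ transparent; 9 /n/ is itself a trigger — this domain ends here.
From /m/ at 7 leftward: 6 /o/ → [+nasal]; 5 /m/ is itself a trigger — this domain ends here.
From /n/ at 9 rightward: 10 /o/ → [+nasal]; 11 /t/ transparent; 12 /t/ transparent; 13 /o/ → [+nasal]; word edge.
From /n/ at 9 leftward: 8 /t/ transparent; 7 /m/ is itself a trigger — this domain ends here.
[+nasal] positions on the surface: 4 5 6 7 9 10 13.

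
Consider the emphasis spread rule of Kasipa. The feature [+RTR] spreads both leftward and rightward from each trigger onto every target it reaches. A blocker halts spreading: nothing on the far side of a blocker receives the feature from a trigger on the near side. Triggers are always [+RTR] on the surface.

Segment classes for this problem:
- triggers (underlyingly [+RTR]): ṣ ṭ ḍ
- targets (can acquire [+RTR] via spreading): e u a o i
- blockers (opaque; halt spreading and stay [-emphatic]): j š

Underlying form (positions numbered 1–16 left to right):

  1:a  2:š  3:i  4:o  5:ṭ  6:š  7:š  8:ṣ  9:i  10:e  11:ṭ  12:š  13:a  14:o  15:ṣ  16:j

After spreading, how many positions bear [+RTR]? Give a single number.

10

From /ṭ/ at 5 rightward: 6 /š/ blocks.
From /ṭ/ at 5 leftward: 4 /o/ → [+RTR]; 3 /i/ → [+RTR]; 2 /š/ blocks.
From /ṣ/ at 8 rightward: 9 /i/ → [+RTR]; 10 /e/ → [+RTR]; 11 /ṭ/ is itself a trigger — this domain ends here.
From /ṣ/ at 8 leftward: 7 /š/ blocks.
From /ṭ/ at 11 rightward: 12 /š/ blocks.
From /ṭ/ at 11 leftward: 10 /e/ → [+RTR]; 9 /i/ → [+RTR]; 8 /ṣ/ is itself a trigger — this domain ends here.
From /ṣ/ at 15 rightward: 16 /j/ blocks.
From /ṣ/ at 15 leftward: 14 /o/ → [+RTR]; 13 /a/ → [+RTR]; 12 /š/ blocks.
Target with no active source: position 1 stays [-emphatic].
[+RTR] positions on the surface: 3 4 5 8 9 10 11 13 14 15.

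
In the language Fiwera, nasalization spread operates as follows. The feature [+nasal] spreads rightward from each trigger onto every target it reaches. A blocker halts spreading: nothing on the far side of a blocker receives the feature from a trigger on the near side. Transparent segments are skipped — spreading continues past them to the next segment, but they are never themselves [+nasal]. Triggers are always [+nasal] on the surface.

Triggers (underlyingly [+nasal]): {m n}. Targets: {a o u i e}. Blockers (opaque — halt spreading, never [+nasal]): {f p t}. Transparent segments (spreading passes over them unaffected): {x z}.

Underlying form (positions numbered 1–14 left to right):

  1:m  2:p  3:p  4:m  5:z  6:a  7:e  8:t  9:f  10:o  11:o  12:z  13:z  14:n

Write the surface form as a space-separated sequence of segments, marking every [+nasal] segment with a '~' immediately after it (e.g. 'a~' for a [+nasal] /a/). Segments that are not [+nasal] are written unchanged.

From /m/ at 1 rightward: 2 /p/ blocks.
From /m/ at 4 rightward: 5 /z/ transparent; 6 /a/ → [+nasal]; 7 /e/ → [+nasal]; 8 /t/ blocks.
From /n/ at 14 rightward: word edge.
Targets with no active source: positions 10 11 stay [-nasal].
[+nasal] positions on the surface: 1 4 6 7 14.

m~ p p m~ z a~ e~ t f o o z z n~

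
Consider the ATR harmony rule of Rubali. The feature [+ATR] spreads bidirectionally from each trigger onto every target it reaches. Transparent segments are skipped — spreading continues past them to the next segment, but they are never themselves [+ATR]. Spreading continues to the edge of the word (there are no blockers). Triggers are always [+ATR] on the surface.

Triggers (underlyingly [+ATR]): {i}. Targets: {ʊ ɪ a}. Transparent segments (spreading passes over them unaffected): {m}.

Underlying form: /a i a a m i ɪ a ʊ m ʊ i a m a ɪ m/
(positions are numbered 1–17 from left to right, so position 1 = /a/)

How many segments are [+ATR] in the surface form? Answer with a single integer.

From /i/ at 2 rightward: 3 /a/ → [+ATR]; 4 /a/ → [+ATR]; 5 /m/ transparent; 6 /i/ is itself a trigger — this domain ends here.
From /i/ at 2 leftward: 1 /a/ → [+ATR]; word edge.
From /i/ at 6 rightward: 7 /ɪ/ → [+ATR]; 8 /a/ → [+ATR]; 9 /ʊ/ → [+ATR]; 10 /m/ transparent; 11 /ʊ/ → [+ATR]; 12 /i/ is itself a trigger — this domain ends here.
From /i/ at 6 leftward: 5 /m/ transparent; 4 /a/ → [+ATR]; 3 /a/ → [+ATR]; 2 /i/ is itself a trigger — this domain ends here.
From /i/ at 12 rightward: 13 /a/ → [+ATR]; 14 /m/ transparent; 15 /a/ → [+ATR]; 16 /ɪ/ → [+ATR]; 17 /m/ transparent; word edge.
From /i/ at 12 leftward: 11 /ʊ/ → [+ATR]; 10 /m/ transparent; 9 /ʊ/ → [+ATR]; 8 /a/ → [+ATR]; 7 /ɪ/ → [+ATR]; 6 /i/ is itself a trigger — this domain ends here.
[+ATR] positions on the surface: 1 2 3 4 6 7 8 9 11 12 13 15 16.

13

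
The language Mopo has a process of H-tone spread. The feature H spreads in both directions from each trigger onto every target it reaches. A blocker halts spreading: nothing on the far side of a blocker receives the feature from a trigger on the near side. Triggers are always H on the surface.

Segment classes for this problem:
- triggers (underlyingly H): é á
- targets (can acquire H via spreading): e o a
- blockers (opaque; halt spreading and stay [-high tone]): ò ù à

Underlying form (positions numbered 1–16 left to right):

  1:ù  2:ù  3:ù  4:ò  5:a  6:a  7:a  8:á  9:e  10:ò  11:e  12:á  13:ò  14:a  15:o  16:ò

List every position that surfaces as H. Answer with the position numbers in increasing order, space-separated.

From /á/ at 8 rightward: 9 /e/ → H; 10 /ò/ blocks.
From /á/ at 8 leftward: 7 /a/ → H; 6 /a/ → H; 5 /a/ → H; 4 /ò/ blocks.
From /á/ at 12 rightward: 13 /ò/ blocks.
From /á/ at 12 leftward: 11 /e/ → H; 10 /ò/ blocks.
Targets with no active source: positions 14 15 stay [-high tone].

5 6 7 8 9 11 12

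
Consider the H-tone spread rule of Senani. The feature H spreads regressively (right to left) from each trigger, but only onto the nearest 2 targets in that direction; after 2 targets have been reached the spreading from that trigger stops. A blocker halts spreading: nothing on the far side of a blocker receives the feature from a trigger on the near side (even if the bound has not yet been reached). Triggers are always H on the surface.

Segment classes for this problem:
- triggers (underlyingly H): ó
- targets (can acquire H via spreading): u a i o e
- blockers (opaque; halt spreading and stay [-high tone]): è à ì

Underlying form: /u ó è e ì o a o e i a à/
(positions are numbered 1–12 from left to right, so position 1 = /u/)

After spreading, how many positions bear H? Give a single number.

2

From /ó/ at 2 leftward: 1 /u/ → H; word edge.
Targets with no active source: positions 4 6 7 8 9 10 11 stay [-high tone].
H positions on the surface: 1 2.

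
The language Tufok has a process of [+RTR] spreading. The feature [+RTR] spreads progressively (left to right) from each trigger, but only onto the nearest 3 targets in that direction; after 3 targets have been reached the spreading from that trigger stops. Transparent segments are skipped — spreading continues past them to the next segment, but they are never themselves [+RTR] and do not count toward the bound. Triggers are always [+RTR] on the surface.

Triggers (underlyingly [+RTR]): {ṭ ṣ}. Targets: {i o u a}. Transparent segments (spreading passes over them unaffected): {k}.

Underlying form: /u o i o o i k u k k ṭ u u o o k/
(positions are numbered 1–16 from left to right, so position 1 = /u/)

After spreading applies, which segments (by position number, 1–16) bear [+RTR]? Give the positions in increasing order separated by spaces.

11 12 13 14

From /ṭ/ at 11 rightward: 12 /u/ → [+RTR]; 13 /u/ → [+RTR]; 14 /o/ → [+RTR]; bound reached.
Targets with no active source: positions 1 2 3 4 5 6 8 15 stay [-emphatic].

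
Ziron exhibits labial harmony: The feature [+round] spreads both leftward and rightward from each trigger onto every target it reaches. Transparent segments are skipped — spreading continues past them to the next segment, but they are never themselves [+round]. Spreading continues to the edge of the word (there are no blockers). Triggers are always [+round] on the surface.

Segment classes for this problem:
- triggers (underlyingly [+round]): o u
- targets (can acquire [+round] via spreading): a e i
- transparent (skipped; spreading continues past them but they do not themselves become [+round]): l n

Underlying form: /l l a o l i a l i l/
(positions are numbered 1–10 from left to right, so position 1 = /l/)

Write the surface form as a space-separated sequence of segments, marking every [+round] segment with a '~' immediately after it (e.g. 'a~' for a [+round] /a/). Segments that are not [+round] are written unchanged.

From /o/ at 4 rightward: 5 /l/ transparent; 6 /i/ → [+round]; 7 /a/ → [+round]; 8 /l/ transparent; 9 /i/ → [+round]; 10 /l/ transparent; word edge.
From /o/ at 4 leftward: 3 /a/ → [+round]; 2 /l/ transparent; 1 /l/ transparent; word edge.
[+round] positions on the surface: 3 4 6 7 9.

l l a~ o~ l i~ a~ l i~ l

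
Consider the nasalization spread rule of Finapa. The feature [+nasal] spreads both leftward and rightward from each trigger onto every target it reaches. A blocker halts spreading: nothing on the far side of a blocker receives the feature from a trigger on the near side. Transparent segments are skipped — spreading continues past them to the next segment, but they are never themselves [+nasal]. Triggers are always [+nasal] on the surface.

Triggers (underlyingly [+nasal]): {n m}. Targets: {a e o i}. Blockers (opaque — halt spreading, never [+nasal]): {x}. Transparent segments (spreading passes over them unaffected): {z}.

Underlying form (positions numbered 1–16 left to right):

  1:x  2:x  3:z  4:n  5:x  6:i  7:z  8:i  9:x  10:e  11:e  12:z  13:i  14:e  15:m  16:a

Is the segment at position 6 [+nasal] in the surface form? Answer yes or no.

no

From /n/ at 4 rightward: 5 /x/ blocks.
From /n/ at 4 leftward: 3 /z/ transparent; 2 /x/ blocks.
From /m/ at 15 rightward: 16 /a/ → [+nasal]; word edge.
From /m/ at 15 leftward: 14 /e/ → [+nasal]; 13 /i/ → [+nasal]; 12 /z/ transparent; 11 /e/ → [+nasal]; 10 /e/ → [+nasal]; 9 /x/ blocks.
Targets with no active source: positions 6 8 stay [-nasal].
[+nasal] positions on the surface: 4 10 11 13 14 15 16.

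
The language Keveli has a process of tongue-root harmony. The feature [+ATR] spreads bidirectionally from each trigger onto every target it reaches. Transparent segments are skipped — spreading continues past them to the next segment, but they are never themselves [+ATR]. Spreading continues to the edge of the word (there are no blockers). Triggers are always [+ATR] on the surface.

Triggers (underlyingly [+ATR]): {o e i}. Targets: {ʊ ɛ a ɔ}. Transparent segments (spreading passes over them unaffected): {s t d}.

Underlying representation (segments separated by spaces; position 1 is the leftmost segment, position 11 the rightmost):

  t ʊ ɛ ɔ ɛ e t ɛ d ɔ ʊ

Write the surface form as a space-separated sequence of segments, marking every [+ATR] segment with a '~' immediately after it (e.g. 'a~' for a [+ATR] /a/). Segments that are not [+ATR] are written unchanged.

t ʊ~ ɛ~ ɔ~ ɛ~ e~ t ɛ~ d ɔ~ ʊ~

From /e/ at 6 rightward: 7 /t/ transparent; 8 /ɛ/ → [+ATR]; 9 /d/ transparent; 10 /ɔ/ → [+ATR]; 11 /ʊ/ → [+ATR]; word edge.
From /e/ at 6 leftward: 5 /ɛ/ → [+ATR]; 4 /ɔ/ → [+ATR]; 3 /ɛ/ → [+ATR]; 2 /ʊ/ → [+ATR]; 1 /t/ transparent; word edge.
[+ATR] positions on the surface: 2 3 4 5 6 8 10 11.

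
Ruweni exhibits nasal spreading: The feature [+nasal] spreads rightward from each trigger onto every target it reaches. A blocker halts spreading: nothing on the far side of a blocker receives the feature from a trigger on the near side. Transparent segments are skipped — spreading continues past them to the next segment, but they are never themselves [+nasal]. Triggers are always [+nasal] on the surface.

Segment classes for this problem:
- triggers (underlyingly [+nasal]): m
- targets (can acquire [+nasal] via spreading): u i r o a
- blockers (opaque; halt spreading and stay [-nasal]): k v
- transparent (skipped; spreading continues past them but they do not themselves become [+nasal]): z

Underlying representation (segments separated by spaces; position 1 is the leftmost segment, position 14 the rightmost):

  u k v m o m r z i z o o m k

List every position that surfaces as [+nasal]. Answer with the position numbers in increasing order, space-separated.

From /m/ at 4 rightward: 5 /o/ → [+nasal]; 6 /m/ is itself a trigger — this domain ends here.
From /m/ at 6 rightward: 7 /r/ → [+nasal]; 8 /z/ transparent; 9 /i/ → [+nasal]; 10 /z/ transparent; 11 /o/ → [+nasal]; 12 /o/ → [+nasal]; 13 /m/ is itself a trigger — this domain ends here.
From /m/ at 13 rightward: 14 /k/ blocks.
Target with no active source: position 1 stays [-nasal].

4 5 6 7 9 11 12 13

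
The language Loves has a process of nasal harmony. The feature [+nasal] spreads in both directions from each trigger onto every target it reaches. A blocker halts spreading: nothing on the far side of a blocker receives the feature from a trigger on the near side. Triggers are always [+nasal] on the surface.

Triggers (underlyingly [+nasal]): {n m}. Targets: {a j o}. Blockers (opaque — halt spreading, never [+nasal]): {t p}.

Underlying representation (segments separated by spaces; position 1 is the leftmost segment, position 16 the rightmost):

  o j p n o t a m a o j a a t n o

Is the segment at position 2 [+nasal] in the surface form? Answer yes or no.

From /n/ at 4 rightward: 5 /o/ → [+nasal]; 6 /t/ blocks.
From /n/ at 4 leftward: 3 /p/ blocks.
From /m/ at 8 rightward: 9 /a/ → [+nasal]; 10 /o/ → [+nasal]; 11 /j/ → [+nasal]; 12 /a/ → [+nasal]; 13 /a/ → [+nasal]; 14 /t/ blocks.
From /m/ at 8 leftward: 7 /a/ → [+nasal]; 6 /t/ blocks.
From /n/ at 15 rightward: 16 /o/ → [+nasal]; word edge.
From /n/ at 15 leftward: 14 /t/ blocks.
Targets with no active source: positions 1 2 stay [-nasal].
[+nasal] positions on the surface: 4 5 7 8 9 10 11 12 13 15 16.

no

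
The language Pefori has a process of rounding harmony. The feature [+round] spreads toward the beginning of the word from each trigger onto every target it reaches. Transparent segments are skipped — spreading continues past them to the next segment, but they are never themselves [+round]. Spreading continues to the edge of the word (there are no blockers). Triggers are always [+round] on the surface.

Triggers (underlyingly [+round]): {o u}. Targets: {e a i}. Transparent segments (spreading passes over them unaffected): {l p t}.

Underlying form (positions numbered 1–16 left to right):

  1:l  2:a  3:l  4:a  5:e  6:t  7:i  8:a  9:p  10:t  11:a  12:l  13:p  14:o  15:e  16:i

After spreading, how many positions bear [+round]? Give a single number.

7

From /o/ at 14 leftward: 13 /p/ transparent; 12 /l/ transparent; 11 /a/ → [+round]; 10 /t/ transparent; 9 /p/ transparent; 8 /a/ → [+round]; 7 /i/ → [+round]; 6 /t/ transparent; 5 /e/ → [+round]; 4 /a/ → [+round]; 3 /l/ transparent; 2 /a/ → [+round]; 1 /l/ transparent; word edge.
Targets with no active source: positions 15 16 stay [-round].
[+round] positions on the surface: 2 4 5 7 8 11 14.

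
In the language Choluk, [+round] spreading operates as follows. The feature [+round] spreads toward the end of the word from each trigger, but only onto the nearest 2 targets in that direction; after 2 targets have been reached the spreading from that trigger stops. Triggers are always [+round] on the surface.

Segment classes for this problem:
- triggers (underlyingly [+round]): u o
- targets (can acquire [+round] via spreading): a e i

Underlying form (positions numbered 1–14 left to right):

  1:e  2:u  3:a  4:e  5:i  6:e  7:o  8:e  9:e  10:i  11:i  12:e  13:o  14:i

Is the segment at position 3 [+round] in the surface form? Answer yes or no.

From /u/ at 2 rightward: 3 /a/ → [+round]; 4 /e/ → [+round]; bound reached.
From /o/ at 7 rightward: 8 /e/ → [+round]; 9 /e/ → [+round]; bound reached.
From /o/ at 13 rightward: 14 /i/ → [+round]; word edge.
Targets with no active source: positions 1 5 6 10 11 12 stay [-round].
[+round] positions on the surface: 2 3 4 7 8 9 13 14.

yes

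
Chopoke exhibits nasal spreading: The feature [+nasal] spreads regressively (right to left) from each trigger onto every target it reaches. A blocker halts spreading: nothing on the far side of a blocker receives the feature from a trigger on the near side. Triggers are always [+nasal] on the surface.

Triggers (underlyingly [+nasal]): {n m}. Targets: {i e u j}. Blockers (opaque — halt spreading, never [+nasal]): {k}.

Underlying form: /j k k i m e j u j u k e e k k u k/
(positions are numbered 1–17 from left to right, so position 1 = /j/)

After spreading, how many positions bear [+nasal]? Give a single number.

2

From /m/ at 5 leftward: 4 /i/ → [+nasal]; 3 /k/ blocks.
Targets with no active source: positions 1 6 7 8 9 10 12 13 16 stay [-nasal].
[+nasal] positions on the surface: 4 5.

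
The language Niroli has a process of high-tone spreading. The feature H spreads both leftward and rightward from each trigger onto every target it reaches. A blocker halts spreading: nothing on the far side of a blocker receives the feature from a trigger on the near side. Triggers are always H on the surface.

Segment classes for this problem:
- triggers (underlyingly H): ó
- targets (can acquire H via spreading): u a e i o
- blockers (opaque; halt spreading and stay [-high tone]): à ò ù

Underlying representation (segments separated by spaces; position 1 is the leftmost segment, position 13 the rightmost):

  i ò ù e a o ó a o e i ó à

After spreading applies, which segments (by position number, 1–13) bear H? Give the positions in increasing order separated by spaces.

4 5 6 7 8 9 10 11 12

From /ó/ at 7 rightward: 8 /a/ → H; 9 /o/ → H; 10 /e/ → H; 11 /i/ → H; 12 /ó/ is itself a trigger — this domain ends here.
From /ó/ at 7 leftward: 6 /o/ → H; 5 /a/ → H; 4 /e/ → H; 3 /ù/ blocks.
From /ó/ at 12 rightward: 13 /à/ blocks.
From /ó/ at 12 leftward: 11 /i/ → H; 10 /e/ → H; 9 /o/ → H; 8 /a/ → H; 7 /ó/ is itself a trigger — this domain ends here.
Target with no active source: position 1 stays [-high tone].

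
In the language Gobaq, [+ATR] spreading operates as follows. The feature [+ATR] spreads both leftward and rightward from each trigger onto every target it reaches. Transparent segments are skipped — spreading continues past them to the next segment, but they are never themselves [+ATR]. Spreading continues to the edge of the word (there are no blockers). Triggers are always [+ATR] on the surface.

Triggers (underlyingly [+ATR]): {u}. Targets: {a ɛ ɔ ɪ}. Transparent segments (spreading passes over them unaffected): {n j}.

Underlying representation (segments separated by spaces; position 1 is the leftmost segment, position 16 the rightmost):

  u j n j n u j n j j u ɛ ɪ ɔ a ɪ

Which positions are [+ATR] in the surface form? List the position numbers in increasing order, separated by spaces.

1 6 11 12 13 14 15 16

From /u/ at 1 rightward: 2 /j/ transparent; 3 /n/ transparent; 4 /j/ transparent; 5 /n/ transparent; 6 /u/ is itself a trigger — this domain ends here.
From /u/ at 1 leftward: word edge.
From /u/ at 6 rightward: 7 /j/ transparent; 8 /n/ transparent; 9 /j/ transparent; 10 /j/ transparent; 11 /u/ is itself a trigger — this domain ends here.
From /u/ at 6 leftward: 5 /n/ transparent; 4 /j/ transparent; 3 /n/ transparent; 2 /j/ transparent; 1 /u/ is itself a trigger — this domain ends here.
From /u/ at 11 rightward: 12 /ɛ/ → [+ATR]; 13 /ɪ/ → [+ATR]; 14 /ɔ/ → [+ATR]; 15 /a/ → [+ATR]; 16 /ɪ/ → [+ATR]; word edge.
From /u/ at 11 leftward: 10 /j/ transparent; 9 /j/ transparent; 8 /n/ transparent; 7 /j/ transparent; 6 /u/ is itself a trigger — this domain ends here.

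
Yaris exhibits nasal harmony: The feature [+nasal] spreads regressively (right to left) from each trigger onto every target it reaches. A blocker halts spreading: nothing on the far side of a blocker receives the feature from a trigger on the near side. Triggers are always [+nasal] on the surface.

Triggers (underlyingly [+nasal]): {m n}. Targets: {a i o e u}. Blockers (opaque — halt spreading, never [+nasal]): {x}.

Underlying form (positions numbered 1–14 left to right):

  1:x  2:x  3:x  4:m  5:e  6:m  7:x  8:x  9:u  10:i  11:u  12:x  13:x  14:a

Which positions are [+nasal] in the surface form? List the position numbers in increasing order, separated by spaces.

4 5 6

From /m/ at 4 leftward: 3 /x/ blocks.
From /m/ at 6 leftward: 5 /e/ → [+nasal]; 4 /m/ is itself a trigger — this domain ends here.
Targets with no active source: positions 9 10 11 14 stay [-nasal].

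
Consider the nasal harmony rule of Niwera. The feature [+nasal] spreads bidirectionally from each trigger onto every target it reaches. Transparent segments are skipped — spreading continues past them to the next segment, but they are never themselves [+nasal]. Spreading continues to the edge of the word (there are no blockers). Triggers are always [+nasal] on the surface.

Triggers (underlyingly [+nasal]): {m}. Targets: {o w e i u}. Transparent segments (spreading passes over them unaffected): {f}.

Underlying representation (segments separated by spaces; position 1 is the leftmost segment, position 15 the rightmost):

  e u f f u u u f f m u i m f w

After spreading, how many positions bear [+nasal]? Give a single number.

From /m/ at 10 rightward: 11 /u/ → [+nasal]; 12 /i/ → [+nasal]; 13 /m/ is itself a trigger — this domain ends here.
From /m/ at 10 leftward: 9 /f/ transparent; 8 /f/ transparent; 7 /u/ → [+nasal]; 6 /u/ → [+nasal]; 5 /u/ → [+nasal]; 4 /f/ transparent; 3 /f/ transparent; 2 /u/ → [+nasal]; 1 /e/ → [+nasal]; word edge.
From /m/ at 13 rightward: 14 /f/ transparent; 15 /w/ → [+nasal]; word edge.
From /m/ at 13 leftward: 12 /i/ → [+nasal]; 11 /u/ → [+nasal]; 10 /m/ is itself a trigger — this domain ends here.
[+nasal] positions on the surface: 1 2 5 6 7 10 11 12 13 15.

10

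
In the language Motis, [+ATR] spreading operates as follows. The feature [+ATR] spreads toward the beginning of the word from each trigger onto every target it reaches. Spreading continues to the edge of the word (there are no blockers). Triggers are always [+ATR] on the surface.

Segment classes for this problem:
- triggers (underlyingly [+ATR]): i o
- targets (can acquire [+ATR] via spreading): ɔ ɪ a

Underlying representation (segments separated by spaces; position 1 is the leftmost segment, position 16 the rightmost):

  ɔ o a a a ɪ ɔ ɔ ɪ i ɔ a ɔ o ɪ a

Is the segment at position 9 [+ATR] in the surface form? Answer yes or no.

yes

From /o/ at 2 leftward: 1 /ɔ/ → [+ATR]; word edge.
From /i/ at 10 leftward: 9 /ɪ/ → [+ATR]; 8 /ɔ/ → [+ATR]; 7 /ɔ/ → [+ATR]; 6 /ɪ/ → [+ATR]; 5 /a/ → [+ATR]; 4 /a/ → [+ATR]; 3 /a/ → [+ATR]; 2 /o/ is itself a trigger — this domain ends here.
From /o/ at 14 leftward: 13 /ɔ/ → [+ATR]; 12 /a/ → [+ATR]; 11 /ɔ/ → [+ATR]; 10 /i/ is itself a trigger — this domain ends here.
Targets with no active source: positions 15 16 stay [-ATR].
[+ATR] positions on the surface: 1 2 3 4 5 6 7 8 9 10 11 12 13 14.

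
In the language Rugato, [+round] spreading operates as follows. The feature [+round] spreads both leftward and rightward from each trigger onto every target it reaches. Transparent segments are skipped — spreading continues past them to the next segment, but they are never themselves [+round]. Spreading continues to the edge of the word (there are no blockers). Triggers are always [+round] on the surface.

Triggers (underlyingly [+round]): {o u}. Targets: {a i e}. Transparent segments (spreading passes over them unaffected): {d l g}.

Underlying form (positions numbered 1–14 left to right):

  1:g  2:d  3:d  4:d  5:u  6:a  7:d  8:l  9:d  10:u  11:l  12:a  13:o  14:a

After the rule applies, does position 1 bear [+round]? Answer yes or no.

From /u/ at 5 rightward: 6 /a/ → [+round]; 7 /d/ transparent; 8 /l/ transparent; 9 /d/ transparent; 10 /u/ is itself a trigger — this domain ends here.
From /u/ at 5 leftward: 4 /d/ transparent; 3 /d/ transparent; 2 /d/ transparent; 1 /g/ transparent; word edge.
From /u/ at 10 rightward: 11 /l/ transparent; 12 /a/ → [+round]; 13 /o/ is itself a trigger — this domain ends here.
From /u/ at 10 leftward: 9 /d/ transparent; 8 /l/ transparent; 7 /d/ transparent; 6 /a/ → [+round]; 5 /u/ is itself a trigger — this domain ends here.
From /o/ at 13 rightward: 14 /a/ → [+round]; word edge.
From /o/ at 13 leftward: 12 /a/ → [+round]; 11 /l/ transparent; 10 /u/ is itself a trigger — this domain ends here.
[+round] positions on the surface: 5 6 10 12 13 14.

no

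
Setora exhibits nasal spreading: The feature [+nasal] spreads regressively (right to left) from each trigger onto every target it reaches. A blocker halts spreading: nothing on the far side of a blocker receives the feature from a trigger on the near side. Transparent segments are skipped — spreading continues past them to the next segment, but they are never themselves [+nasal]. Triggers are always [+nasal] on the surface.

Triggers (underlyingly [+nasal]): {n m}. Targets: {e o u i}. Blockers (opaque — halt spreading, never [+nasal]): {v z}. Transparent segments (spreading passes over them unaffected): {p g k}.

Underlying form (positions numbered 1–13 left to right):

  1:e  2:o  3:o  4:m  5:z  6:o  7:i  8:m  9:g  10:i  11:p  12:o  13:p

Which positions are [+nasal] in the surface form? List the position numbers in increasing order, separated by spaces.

From /m/ at 4 leftward: 3 /o/ → [+nasal]; 2 /o/ → [+nasal]; 1 /e/ → [+nasal]; word edge.
From /m/ at 8 leftward: 7 /i/ → [+nasal]; 6 /o/ → [+nasal]; 5 /z/ blocks.
Targets with no active source: positions 10 12 stay [-nasal].

1 2 3 4 6 7 8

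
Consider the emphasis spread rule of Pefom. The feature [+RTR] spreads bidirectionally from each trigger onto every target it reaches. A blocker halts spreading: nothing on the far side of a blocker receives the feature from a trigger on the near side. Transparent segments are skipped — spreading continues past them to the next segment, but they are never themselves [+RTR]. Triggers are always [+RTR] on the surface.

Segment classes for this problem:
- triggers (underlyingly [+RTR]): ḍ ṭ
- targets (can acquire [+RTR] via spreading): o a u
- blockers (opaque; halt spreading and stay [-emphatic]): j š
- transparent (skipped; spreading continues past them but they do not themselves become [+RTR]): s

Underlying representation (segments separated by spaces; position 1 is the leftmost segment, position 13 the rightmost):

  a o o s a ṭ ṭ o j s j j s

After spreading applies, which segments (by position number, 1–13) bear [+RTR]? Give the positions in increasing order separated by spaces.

From /ṭ/ at 6 rightward: 7 /ṭ/ is itself a trigger — this domain ends here.
From /ṭ/ at 6 leftward: 5 /a/ → [+RTR]; 4 /s/ transparent; 3 /o/ → [+RTR]; 2 /o/ → [+RTR]; 1 /a/ → [+RTR]; word edge.
From /ṭ/ at 7 rightward: 8 /o/ → [+RTR]; 9 /j/ blocks.
From /ṭ/ at 7 leftward: 6 /ṭ/ is itself a trigger — this domain ends here.

1 2 3 5 6 7 8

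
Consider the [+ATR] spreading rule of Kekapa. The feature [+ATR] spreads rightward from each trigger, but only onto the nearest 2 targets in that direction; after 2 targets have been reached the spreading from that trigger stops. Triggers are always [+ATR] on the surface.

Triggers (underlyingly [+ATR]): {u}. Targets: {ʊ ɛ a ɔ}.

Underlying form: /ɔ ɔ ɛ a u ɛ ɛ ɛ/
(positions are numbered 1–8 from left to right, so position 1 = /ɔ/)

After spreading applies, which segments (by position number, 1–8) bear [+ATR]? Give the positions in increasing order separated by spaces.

5 6 7

From /u/ at 5 rightward: 6 /ɛ/ → [+ATR]; 7 /ɛ/ → [+ATR]; bound reached.
Targets with no active source: positions 1 2 3 4 8 stay [-ATR].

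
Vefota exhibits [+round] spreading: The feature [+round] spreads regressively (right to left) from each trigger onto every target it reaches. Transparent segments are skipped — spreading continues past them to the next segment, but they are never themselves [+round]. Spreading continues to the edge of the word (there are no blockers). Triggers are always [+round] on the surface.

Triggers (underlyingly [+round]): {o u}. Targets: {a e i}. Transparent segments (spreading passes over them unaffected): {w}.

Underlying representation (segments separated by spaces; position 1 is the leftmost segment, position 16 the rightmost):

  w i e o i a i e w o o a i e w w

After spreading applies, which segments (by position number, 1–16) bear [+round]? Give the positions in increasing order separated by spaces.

2 3 4 5 6 7 8 10 11

From /o/ at 4 leftward: 3 /e/ → [+round]; 2 /i/ → [+round]; 1 /w/ transparent; word edge.
From /o/ at 10 leftward: 9 /w/ transparent; 8 /e/ → [+round]; 7 /i/ → [+round]; 6 /a/ → [+round]; 5 /i/ → [+round]; 4 /o/ is itself a trigger — this domain ends here.
From /o/ at 11 leftward: 10 /o/ is itself a trigger — this domain ends here.
Targets with no active source: positions 12 13 14 stay [-round].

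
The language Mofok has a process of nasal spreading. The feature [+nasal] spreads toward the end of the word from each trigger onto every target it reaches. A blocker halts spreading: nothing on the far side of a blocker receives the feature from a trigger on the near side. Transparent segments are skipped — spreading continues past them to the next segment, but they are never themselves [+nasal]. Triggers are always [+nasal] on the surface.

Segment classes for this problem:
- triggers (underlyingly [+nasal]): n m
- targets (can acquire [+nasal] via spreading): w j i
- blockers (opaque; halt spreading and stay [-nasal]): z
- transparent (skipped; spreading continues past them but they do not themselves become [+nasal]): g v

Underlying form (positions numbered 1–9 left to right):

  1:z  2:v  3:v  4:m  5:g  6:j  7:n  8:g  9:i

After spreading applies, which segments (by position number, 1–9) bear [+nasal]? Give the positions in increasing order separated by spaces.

4 6 7 9

From /m/ at 4 rightward: 5 /g/ transparent; 6 /j/ → [+nasal]; 7 /n/ is itself a trigger — this domain ends here.
From /n/ at 7 rightward: 8 /g/ transparent; 9 /i/ → [+nasal]; word edge.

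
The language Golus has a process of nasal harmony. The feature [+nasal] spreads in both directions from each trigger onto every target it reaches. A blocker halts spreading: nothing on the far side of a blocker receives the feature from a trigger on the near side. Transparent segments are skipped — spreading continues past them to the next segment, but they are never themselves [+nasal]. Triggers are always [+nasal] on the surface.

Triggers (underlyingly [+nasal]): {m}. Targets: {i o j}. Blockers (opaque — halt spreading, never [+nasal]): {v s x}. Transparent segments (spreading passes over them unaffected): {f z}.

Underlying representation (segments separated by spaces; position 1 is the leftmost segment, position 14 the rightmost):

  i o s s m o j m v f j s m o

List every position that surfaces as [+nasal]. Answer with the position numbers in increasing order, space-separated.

From /m/ at 5 rightward: 6 /o/ → [+nasal]; 7 /j/ → [+nasal]; 8 /m/ is itself a trigger — this domain ends here.
From /m/ at 5 leftward: 4 /s/ blocks.
From /m/ at 8 rightward: 9 /v/ blocks.
From /m/ at 8 leftward: 7 /j/ → [+nasal]; 6 /o/ → [+nasal]; 5 /m/ is itself a trigger — this domain ends here.
From /m/ at 13 rightward: 14 /o/ → [+nasal]; word edge.
From /m/ at 13 leftward: 12 /s/ blocks.
Targets with no active source: positions 1 2 11 stay [-nasal].

5 6 7 8 13 14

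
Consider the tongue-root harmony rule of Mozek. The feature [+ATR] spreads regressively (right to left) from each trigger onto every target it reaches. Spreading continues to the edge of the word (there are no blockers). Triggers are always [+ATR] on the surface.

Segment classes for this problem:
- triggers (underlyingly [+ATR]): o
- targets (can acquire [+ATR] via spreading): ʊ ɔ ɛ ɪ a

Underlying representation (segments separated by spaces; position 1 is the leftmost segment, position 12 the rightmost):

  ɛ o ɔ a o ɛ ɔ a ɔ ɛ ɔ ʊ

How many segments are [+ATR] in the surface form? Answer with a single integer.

From /o/ at 2 leftward: 1 /ɛ/ → [+ATR]; word edge.
From /o/ at 5 leftward: 4 /a/ → [+ATR]; 3 /ɔ/ → [+ATR]; 2 /o/ is itself a trigger — this domain ends here.
Targets with no active source: positions 6 7 8 9 10 11 12 stay [-ATR].
[+ATR] positions on the surface: 1 2 3 4 5.

5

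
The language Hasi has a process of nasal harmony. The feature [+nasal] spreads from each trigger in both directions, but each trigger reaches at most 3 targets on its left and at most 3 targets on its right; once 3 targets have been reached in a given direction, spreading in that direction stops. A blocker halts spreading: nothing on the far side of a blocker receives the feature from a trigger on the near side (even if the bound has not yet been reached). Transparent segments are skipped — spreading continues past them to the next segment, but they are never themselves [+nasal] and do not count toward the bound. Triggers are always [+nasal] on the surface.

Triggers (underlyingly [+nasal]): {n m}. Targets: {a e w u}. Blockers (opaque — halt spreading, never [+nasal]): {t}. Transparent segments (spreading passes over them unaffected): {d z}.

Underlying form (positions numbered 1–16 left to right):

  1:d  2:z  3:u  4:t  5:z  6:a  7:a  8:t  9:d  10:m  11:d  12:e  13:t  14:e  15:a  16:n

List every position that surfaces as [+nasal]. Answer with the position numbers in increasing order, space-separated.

From /m/ at 10 rightward: 11 /d/ transparent; 12 /e/ → [+nasal]; 13 /t/ blocks.
From /m/ at 10 leftward: 9 /d/ transparent; 8 /t/ blocks.
From /n/ at 16 rightward: word edge.
From /n/ at 16 leftward: 15 /a/ → [+nasal]; 14 /e/ → [+nasal]; 13 /t/ blocks.
Targets with no active source: positions 3 6 7 stay [-nasal].

10 12 14 15 16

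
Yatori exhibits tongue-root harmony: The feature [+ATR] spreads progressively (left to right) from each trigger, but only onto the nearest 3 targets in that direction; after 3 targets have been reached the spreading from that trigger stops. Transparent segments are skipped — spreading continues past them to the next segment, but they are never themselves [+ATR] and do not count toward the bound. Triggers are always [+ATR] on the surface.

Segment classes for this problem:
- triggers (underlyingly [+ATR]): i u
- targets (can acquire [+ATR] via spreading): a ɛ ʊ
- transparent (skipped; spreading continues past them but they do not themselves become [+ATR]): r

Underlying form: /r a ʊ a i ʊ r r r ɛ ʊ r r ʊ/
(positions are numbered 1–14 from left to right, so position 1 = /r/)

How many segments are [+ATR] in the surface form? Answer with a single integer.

From /i/ at 5 rightward: 6 /ʊ/ → [+ATR]; 7 /r/ transparent; 8 /r/ transparent; 9 /r/ transparent; 10 /ɛ/ → [+ATR]; 11 /ʊ/ → [+ATR]; bound reached.
Targets with no active source: positions 2 3 4 14 stay [-ATR].
[+ATR] positions on the surface: 5 6 10 11.

4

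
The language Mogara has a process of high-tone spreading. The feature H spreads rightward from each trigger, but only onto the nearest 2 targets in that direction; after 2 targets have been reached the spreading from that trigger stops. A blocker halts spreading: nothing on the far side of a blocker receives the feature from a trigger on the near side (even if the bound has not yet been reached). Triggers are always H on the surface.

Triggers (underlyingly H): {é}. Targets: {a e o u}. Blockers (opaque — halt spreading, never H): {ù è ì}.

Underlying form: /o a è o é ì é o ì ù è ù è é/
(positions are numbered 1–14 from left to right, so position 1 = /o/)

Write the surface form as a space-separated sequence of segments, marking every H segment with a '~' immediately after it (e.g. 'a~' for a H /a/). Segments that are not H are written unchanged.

o a è o é~ ì é~ o~ ì ù è ù è é~

From /é/ at 5 rightward: 6 /ì/ blocks.
From /é/ at 7 rightward: 8 /o/ → H; 9 /ì/ blocks.
From /é/ at 14 rightward: word edge.
Targets with no active source: positions 1 2 4 stay [-high tone].
H positions on the surface: 5 7 8 14.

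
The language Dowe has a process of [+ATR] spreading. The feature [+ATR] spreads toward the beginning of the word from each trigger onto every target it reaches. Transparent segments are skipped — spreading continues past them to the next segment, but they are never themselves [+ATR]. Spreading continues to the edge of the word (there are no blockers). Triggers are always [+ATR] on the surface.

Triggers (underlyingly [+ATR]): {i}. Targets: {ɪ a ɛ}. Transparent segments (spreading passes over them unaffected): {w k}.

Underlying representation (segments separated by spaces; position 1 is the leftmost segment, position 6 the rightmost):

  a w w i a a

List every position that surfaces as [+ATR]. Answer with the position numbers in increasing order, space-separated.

1 4

From /i/ at 4 leftward: 3 /w/ transparent; 2 /w/ transparent; 1 /a/ → [+ATR]; word edge.
Targets with no active source: positions 5 6 stay [-ATR].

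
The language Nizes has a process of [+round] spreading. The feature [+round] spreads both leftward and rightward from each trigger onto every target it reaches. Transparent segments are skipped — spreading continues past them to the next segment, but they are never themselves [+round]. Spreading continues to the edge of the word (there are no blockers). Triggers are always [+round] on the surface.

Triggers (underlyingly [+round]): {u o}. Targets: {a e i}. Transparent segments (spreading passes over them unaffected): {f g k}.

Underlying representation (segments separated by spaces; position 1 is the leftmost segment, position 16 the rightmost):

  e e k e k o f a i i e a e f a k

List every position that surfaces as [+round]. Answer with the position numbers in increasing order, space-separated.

1 2 4 6 8 9 10 11 12 13 15

From /o/ at 6 rightward: 7 /f/ transparent; 8 /a/ → [+round]; 9 /i/ → [+round]; 10 /i/ → [+round]; 11 /e/ → [+round]; 12 /a/ → [+round]; 13 /e/ → [+round]; 14 /f/ transparent; 15 /a/ → [+round]; 16 /k/ transparent; word edge.
From /o/ at 6 leftward: 5 /k/ transparent; 4 /e/ → [+round]; 3 /k/ transparent; 2 /e/ → [+round]; 1 /e/ → [+round]; word edge.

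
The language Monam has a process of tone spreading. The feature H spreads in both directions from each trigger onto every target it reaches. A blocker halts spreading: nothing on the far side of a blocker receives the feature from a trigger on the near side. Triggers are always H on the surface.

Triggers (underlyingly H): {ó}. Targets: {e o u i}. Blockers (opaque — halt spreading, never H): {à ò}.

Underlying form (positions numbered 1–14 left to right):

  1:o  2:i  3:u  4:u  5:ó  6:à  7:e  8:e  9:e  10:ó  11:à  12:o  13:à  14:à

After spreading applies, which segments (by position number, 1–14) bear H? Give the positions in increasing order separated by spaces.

1 2 3 4 5 7 8 9 10

From /ó/ at 5 rightward: 6 /à/ blocks.
From /ó/ at 5 leftward: 4 /u/ → H; 3 /u/ → H; 2 /i/ → H; 1 /o/ → H; word edge.
From /ó/ at 10 rightward: 11 /à/ blocks.
From /ó/ at 10 leftward: 9 /e/ → H; 8 /e/ → H; 7 /e/ → H; 6 /à/ blocks.
Target with no active source: position 12 stays [-high tone].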